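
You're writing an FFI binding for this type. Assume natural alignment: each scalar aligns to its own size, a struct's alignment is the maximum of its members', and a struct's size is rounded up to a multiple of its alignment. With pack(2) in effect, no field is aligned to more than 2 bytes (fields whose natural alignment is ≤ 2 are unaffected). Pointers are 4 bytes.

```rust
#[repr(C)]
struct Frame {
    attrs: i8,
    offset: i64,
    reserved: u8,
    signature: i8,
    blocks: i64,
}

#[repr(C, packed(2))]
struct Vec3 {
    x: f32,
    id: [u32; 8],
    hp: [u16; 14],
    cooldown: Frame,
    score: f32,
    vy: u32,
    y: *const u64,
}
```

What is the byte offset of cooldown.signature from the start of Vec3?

Frame: 0..1  attrs  (1B, 1-aligned); 1..8  -- padding (7B); 8..16  offset  (8B, 8-aligned); 16..17  reserved  (1B, 1-aligned); 17..18  signature  (1B, 1-aligned); 18..24  -- padding (6B); 24..32  blocks  (8B, 8-aligned); sizeof = 32, alignof = 8
0..4  x  (4B, 2-aligned)
4..36  id  (32B, 2-aligned)
36..64  hp  (28B, 2-aligned)
64..96  cooldown  (32B, 2-aligned)
within Frame: signature at 17
64 + 17 = 81

81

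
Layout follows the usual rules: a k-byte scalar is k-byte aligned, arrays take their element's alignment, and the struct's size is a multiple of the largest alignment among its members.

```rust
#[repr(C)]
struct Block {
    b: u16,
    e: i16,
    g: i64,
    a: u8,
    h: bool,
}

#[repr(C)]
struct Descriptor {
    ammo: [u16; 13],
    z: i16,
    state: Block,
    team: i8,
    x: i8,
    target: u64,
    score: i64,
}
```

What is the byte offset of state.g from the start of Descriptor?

Block: @0: b [2B, align 2] → 2; @2: e [2B, align 2] → 4; +4 pad (align 8); @8: g [8B, align 8] → 16; @16: a [1B, align 1] → 17; @17: h [1B, align 1] → 18; +6 tail pad (align 8); size 24, align 8
@0: ammo [26B, align 2] → 26
@26: z [2B, align 2] → 28
+4 pad (align 8)
@32: state [24B, align 8] → 56
within Block: g at 8
32 + 8 = 40

40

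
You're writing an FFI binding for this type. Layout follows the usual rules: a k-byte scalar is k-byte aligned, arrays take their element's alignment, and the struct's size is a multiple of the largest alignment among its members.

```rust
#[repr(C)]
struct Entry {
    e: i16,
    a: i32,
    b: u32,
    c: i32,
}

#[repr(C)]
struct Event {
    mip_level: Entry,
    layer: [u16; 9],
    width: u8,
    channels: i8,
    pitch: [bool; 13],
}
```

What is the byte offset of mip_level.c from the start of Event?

12

Entry: e at 0 (size 2, align 2) → ends 2; pad 2 to align 4 for a; a at 4 (size 4, align 4) → ends 8; b at 8 (size 4, align 4) → ends 12; c at 12 (size 4, align 4) → ends 16; total 16 bytes, alignment 4
mip_level at 0 (size 16, align 4) → ends 16
within Entry: c at 12
0 + 12 = 12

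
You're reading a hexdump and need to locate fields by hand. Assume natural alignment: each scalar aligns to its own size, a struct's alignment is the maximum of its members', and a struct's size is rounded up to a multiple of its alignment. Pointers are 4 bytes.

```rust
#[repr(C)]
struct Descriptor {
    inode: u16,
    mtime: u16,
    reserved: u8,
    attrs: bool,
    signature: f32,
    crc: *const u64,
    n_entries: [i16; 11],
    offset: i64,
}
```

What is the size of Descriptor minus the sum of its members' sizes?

0..2  inode  (2B, 2-aligned)
2..4  mtime  (2B, 2-aligned)
4..5  reserved  (1B, 1-aligned)
5..6  attrs  (1B, 1-aligned)
6..8  -- padding (2B)
8..12  signature  (4B, 4-aligned)
12..16  crc  (4B, 4-aligned)
16..38  n_entries  (22B, 2-aligned)
38..40  -- padding (2B)
40..48  offset  (8B, 8-aligned)
sizeof = 48, alignof = 8
data bytes 44, size 48 → padding 4

4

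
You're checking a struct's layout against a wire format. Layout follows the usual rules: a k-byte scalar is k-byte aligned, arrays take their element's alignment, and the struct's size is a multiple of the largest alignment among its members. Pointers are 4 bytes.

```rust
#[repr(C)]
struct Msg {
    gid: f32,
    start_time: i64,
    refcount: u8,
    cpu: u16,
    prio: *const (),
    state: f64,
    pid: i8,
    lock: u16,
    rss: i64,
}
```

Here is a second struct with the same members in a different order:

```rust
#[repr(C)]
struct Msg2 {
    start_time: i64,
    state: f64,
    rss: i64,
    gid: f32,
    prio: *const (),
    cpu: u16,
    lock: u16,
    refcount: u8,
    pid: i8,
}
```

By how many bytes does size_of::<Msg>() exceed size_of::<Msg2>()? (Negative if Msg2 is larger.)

0..4  gid  (4B, 4-aligned)
4..8  -- padding (4B)
8..16  start_time  (8B, 8-aligned)
16..17  refcount  (1B, 1-aligned)
17..18  -- padding (1B)
18..20  cpu  (2B, 2-aligned)
20..24  prio  (4B, 4-aligned)
24..32  state  (8B, 8-aligned)
32..33  pid  (1B, 1-aligned)
33..34  -- padding (1B)
34..36  lock  (2B, 2-aligned)
36..40  -- padding (4B)
40..48  rss  (8B, 8-aligned)
sizeof = 48, alignof = 8
— Msg2 —
0..8  start_time  (8B, 8-aligned)
8..16  state  (8B, 8-aligned)
16..24  rss  (8B, 8-aligned)
24..28  gid  (4B, 4-aligned)
28..32  prio  (4B, 4-aligned)
32..34  cpu  (2B, 2-aligned)
34..36  lock  (2B, 2-aligned)
36..37  refcount  (1B, 1-aligned)
37..38  pid  (1B, 1-aligned)
38..40  -- tail padding (2B)
sizeof = 40, alignof = 8
48 − 40 = 8

8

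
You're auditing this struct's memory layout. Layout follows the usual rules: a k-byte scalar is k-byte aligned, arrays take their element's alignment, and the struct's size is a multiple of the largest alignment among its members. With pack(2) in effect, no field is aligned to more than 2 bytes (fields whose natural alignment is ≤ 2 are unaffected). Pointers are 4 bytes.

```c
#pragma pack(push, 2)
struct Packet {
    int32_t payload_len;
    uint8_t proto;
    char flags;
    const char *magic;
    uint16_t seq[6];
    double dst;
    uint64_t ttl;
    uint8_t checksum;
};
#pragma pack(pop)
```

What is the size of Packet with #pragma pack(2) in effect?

payload_len at 0 (size 4, align 2) → ends 4
proto at 4 (size 1, align 1) → ends 5
flags at 5 (size 1, align 1) → ends 6
magic at 6 (size 4, align 2) → ends 10
seq at 10 (size 12, align 2) → ends 22
dst at 22 (size 8, align 2) → ends 30
ttl at 30 (size 8, align 2) → ends 38
checksum at 38 (size 1, align 1) → ends 39
tail pad 1 to reach multiple of 2
total 40 bytes, alignment 2

40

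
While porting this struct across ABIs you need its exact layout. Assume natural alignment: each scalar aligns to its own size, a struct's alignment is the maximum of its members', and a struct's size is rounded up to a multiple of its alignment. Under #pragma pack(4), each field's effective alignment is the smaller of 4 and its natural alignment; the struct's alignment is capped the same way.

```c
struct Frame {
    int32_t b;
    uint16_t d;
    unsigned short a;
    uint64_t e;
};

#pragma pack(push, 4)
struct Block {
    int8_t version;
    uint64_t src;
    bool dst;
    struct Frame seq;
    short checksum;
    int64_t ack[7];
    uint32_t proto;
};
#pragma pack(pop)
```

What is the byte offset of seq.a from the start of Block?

Frame: b at 0 (size 4, align 4) → ends 4; d at 4 (size 2, align 2) → ends 6; a at 6 (size 2, align 2) → ends 8; e at 8 (size 8, align 8) → ends 16; total 16 bytes, alignment 8
version at 0 (size 1, align 1) → ends 1
pad 3 to align 4 for src
src at 4 (size 8, align 4) → ends 12
dst at 12 (size 1, align 1) → ends 13
pad 3 to align 4 for seq
seq at 16 (size 16, align 4) → ends 32
within Frame: a at 6
16 + 6 = 22

22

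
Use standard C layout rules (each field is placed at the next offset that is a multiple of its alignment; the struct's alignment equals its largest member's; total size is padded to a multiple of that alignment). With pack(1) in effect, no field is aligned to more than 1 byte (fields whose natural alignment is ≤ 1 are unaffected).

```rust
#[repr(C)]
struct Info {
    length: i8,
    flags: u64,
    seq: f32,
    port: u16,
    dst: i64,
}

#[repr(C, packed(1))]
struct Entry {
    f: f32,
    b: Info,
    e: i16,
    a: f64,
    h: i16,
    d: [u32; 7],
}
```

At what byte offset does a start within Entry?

Info: @0: length [1B, align 1] → 1; +7 pad (align 8); @8: flags [8B, align 8] → 16; @16: seq [4B, align 4] → 20; @20: port [2B, align 2] → 22; +2 pad (align 8); @24: dst [8B, align 8] → 32; size 32, align 8
@0: f [4B, align 1] → 4
@4: b [32B, align 1] → 36
@36: e [2B, align 1] → 38
@38: a [8B, align 1] → 46

38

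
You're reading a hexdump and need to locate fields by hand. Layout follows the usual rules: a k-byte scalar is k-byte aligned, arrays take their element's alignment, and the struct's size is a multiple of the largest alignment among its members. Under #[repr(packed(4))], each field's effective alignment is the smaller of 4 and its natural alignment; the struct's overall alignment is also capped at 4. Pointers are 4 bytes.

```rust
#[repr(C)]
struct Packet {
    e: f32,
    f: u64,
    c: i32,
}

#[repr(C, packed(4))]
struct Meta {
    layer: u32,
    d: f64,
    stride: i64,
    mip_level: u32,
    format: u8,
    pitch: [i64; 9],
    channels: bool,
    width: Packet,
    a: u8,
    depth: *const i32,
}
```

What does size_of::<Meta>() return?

Packet: @0: e [4B, align 4] → 4; +4 pad (align 8); @8: f [8B, align 8] → 16; @16: c [4B, align 4] → 20; +4 tail pad (align 8); size 24, align 8
@0: layer [4B, align 4] → 4
@4: d [8B, align 4] → 12
@12: stride [8B, align 4] → 20
@20: mip_level [4B, align 4] → 24
@24: format [1B, align 1] → 25
+3 pad (align 4)
@28: pitch [72B, align 4] → 100
@100: channels [1B, align 1] → 101
+3 pad (align 4)
@104: width [24B, align 4] → 128
@128: a [1B, align 1] → 129
+3 pad (align 4)
@132: depth [4B, align 4] → 136
size 136, align 4

136 bytes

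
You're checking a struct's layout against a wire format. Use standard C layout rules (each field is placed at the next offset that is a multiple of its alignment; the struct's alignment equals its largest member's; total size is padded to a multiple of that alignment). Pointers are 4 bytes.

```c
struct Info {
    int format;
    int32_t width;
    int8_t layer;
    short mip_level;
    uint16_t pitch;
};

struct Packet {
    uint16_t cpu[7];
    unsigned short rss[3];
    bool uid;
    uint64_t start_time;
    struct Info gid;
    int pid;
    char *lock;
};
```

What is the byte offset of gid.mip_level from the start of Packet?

Info: 0..4  format  (4B, 4-aligned); 4..8  width  (4B, 4-aligned); 8..9  layer  (1B, 1-aligned); 9..10  -- padding (1B); 10..12  mip_level  (2B, 2-aligned); 12..14  pitch  (2B, 2-aligned); 14..16  -- tail padding (2B); sizeof = 16, alignof = 4
0..14  cpu  (14B, 2-aligned)
14..20  rss  (6B, 2-aligned)
20..21  uid  (1B, 1-aligned)
21..24  -- padding (3B)
24..32  start_time  (8B, 8-aligned)
32..48  gid  (16B, 4-aligned)
within Info: mip_level at 10
32 + 10 = 42

42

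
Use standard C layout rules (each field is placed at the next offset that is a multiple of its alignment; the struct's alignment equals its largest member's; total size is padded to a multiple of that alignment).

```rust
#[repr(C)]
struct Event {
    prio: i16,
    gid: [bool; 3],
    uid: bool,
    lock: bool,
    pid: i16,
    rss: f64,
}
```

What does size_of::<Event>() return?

@0: prio [2B, align 2] → 2
@2: gid [3B, align 1] → 5
@5: uid [1B, align 1] → 6
@6: lock [1B, align 1] → 7
+1 pad (align 2)
@8: pid [2B, align 2] → 10
+6 pad (align 8)
@16: rss [8B, align 8] → 24
size 24, align 8

24 bytes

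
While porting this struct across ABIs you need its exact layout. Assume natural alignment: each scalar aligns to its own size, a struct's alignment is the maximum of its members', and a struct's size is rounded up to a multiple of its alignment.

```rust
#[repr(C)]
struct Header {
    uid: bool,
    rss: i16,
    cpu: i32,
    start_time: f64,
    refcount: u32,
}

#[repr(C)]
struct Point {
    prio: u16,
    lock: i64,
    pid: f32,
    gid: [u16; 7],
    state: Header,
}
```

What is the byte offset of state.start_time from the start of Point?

Header: uid at 0 (size 1, align 1) → ends 1; pad 1 to align 2 for rss; rss at 2 (size 2, align 2) → ends 4; cpu at 4 (size 4, align 4) → ends 8; start_time at 8 (size 8, align 8) → ends 16; refcount at 16 (size 4, align 4) → ends 20; tail pad 4 to reach multiple of 8; total 24 bytes, alignment 8
prio at 0 (size 2, align 2) → ends 2
pad 6 to align 8 for lock
lock at 8 (size 8, align 8) → ends 16
pid at 16 (size 4, align 4) → ends 20
gid at 20 (size 14, align 2) → ends 34
pad 6 to align 8 for state
state at 40 (size 24, align 8) → ends 64
within Header: start_time at 8
40 + 8 = 48

48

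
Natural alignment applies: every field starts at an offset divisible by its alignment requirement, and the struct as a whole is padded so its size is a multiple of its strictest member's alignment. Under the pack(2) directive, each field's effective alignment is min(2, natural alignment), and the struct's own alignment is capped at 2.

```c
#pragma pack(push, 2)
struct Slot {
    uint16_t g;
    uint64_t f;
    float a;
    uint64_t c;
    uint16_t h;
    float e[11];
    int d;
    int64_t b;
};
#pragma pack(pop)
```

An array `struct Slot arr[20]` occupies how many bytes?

1600

0..2  g  (2B, 2-aligned)
2..10  f  (8B, 2-aligned)
10..14  a  (4B, 2-aligned)
14..22  c  (8B, 2-aligned)
22..24  h  (2B, 2-aligned)
24..68  e  (44B, 2-aligned)
68..72  d  (4B, 2-aligned)
72..80  b  (8B, 2-aligned)
sizeof = 80, alignof = 2
array of 20: 20 × 80 = 1600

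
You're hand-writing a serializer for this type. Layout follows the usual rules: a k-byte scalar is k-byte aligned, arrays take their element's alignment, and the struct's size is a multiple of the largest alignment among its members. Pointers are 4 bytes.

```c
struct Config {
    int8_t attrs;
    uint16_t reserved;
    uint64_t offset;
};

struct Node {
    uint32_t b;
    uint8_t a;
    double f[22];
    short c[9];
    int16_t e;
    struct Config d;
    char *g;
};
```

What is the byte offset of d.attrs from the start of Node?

208

Config: 0..1  attrs  (1B, 1-aligned); 1..2  -- padding (1B); 2..4  reserved  (2B, 2-aligned); 4..8  -- padding (4B); 8..16  offset  (8B, 8-aligned); sizeof = 16, alignof = 8
0..4  b  (4B, 4-aligned)
4..5  a  (1B, 1-aligned)
5..8  -- padding (3B)
8..184  f  (176B, 8-aligned)
184..202  c  (18B, 2-aligned)
202..204  e  (2B, 2-aligned)
204..208  -- padding (4B)
208..224  d  (16B, 8-aligned)
within Config: attrs at 0
208 + 0 = 208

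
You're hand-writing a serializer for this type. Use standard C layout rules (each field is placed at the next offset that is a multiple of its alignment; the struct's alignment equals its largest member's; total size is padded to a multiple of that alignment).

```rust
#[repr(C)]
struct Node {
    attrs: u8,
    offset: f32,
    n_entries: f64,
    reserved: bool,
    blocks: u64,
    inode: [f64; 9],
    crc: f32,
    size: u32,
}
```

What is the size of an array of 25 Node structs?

2800

@0: attrs [1B, align 1] → 1
+3 pad (align 4)
@4: offset [4B, align 4] → 8
@8: n_entries [8B, align 8] → 16
@16: reserved [1B, align 1] → 17
+7 pad (align 8)
@24: blocks [8B, align 8] → 32
@32: inode [72B, align 8] → 104
@104: crc [4B, align 4] → 108
@108: size [4B, align 4] → 112
size 112, align 8
array of 25: 25 × 112 = 2800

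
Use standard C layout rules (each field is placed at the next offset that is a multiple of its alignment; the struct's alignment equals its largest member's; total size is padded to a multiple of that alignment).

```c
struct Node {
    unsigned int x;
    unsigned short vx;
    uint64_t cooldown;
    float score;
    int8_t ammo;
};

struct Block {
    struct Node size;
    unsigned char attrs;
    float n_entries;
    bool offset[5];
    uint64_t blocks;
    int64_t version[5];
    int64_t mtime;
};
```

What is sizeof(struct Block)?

96

Node: x at 0 (size 4, align 4) → ends 4; vx at 4 (size 2, align 2) → ends 6; pad 2 to align 8 for cooldown; cooldown at 8 (size 8, align 8) → ends 16; score at 16 (size 4, align 4) → ends 20; ammo at 20 (size 1, align 1) → ends 21; tail pad 3 to reach multiple of 8; total 24 bytes, alignment 8
size at 0 (size 24, align 8) → ends 24
attrs at 24 (size 1, align 1) → ends 25
pad 3 to align 4 for n_entries
n_entries at 28 (size 4, align 4) → ends 32
offset at 32 (size 5, align 1) → ends 37
pad 3 to align 8 for blocks
blocks at 40 (size 8, align 8) → ends 48
version at 48 (size 40, align 8) → ends 88
mtime at 88 (size 8, align 8) → ends 96
total 96 bytes, alignment 8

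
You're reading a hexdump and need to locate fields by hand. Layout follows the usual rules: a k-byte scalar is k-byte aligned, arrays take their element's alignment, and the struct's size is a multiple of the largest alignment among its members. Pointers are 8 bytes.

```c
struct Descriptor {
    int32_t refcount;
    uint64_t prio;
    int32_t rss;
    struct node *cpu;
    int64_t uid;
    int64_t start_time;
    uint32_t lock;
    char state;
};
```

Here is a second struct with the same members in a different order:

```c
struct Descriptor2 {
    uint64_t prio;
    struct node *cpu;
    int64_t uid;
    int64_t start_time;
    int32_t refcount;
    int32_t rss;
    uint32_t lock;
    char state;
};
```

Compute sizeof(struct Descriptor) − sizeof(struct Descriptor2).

8

0..4  refcount  (4B, 4-aligned)
4..8  -- padding (4B)
8..16  prio  (8B, 8-aligned)
16..20  rss  (4B, 4-aligned)
20..24  -- padding (4B)
24..32  cpu  (8B, 8-aligned)
32..40  uid  (8B, 8-aligned)
40..48  start_time  (8B, 8-aligned)
48..52  lock  (4B, 4-aligned)
52..53  state  (1B, 1-aligned)
53..56  -- tail padding (3B)
sizeof = 56, alignof = 8
— Descriptor2 —
0..8  prio  (8B, 8-aligned)
8..16  cpu  (8B, 8-aligned)
16..24  uid  (8B, 8-aligned)
24..32  start_time  (8B, 8-aligned)
32..36  refcount  (4B, 4-aligned)
36..40  rss  (4B, 4-aligned)
40..44  lock  (4B, 4-aligned)
44..45  state  (1B, 1-aligned)
45..48  -- tail padding (3B)
sizeof = 48, alignof = 8
56 − 48 = 8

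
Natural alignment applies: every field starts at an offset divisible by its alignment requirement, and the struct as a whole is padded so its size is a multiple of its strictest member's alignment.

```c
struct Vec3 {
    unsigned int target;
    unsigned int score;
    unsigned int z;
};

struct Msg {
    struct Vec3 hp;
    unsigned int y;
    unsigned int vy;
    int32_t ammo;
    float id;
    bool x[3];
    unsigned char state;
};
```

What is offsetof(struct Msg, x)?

Vec3: @0: target [4B, align 4] → 4; @4: score [4B, align 4] → 8; @8: z [4B, align 4] → 12; size 12, align 4
@0: hp [12B, align 4] → 12
@12: y [4B, align 4] → 16
@16: vy [4B, align 4] → 20
@20: ammo [4B, align 4] → 24
@24: id [4B, align 4] → 28
@28: x [3B, align 1] → 31

28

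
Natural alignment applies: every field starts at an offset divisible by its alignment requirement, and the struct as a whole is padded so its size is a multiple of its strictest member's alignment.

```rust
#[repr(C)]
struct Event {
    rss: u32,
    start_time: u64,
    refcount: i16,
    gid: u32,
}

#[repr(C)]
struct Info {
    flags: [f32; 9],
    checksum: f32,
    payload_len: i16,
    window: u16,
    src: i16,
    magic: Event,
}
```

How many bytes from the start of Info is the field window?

Event: rss at 0 (size 4, align 4) → ends 4; pad 4 to align 8 for start_time; start_time at 8 (size 8, align 8) → ends 16; refcount at 16 (size 2, align 2) → ends 18; pad 2 to align 4 for gid; gid at 20 (size 4, align 4) → ends 24; total 24 bytes, alignment 8
flags at 0 (size 36, align 4) → ends 36
checksum at 36 (size 4, align 4) → ends 40
payload_len at 40 (size 2, align 2) → ends 42
window at 42 (size 2, align 2) → ends 44

42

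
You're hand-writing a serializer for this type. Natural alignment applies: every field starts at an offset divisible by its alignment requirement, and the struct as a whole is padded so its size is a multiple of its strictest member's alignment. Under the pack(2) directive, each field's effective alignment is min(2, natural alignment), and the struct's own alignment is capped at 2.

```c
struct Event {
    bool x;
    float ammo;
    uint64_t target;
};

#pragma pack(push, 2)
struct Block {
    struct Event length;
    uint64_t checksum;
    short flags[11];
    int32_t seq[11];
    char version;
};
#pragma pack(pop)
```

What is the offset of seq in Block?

Event: @0: x [1B, align 1] → 1; +3 pad (align 4); @4: ammo [4B, align 4] → 8; @8: target [8B, align 8] → 16; size 16, align 8
@0: length [16B, align 2] → 16
@16: checksum [8B, align 2] → 24
@24: flags [22B, align 2] → 46
@46: seq [44B, align 2] → 90

46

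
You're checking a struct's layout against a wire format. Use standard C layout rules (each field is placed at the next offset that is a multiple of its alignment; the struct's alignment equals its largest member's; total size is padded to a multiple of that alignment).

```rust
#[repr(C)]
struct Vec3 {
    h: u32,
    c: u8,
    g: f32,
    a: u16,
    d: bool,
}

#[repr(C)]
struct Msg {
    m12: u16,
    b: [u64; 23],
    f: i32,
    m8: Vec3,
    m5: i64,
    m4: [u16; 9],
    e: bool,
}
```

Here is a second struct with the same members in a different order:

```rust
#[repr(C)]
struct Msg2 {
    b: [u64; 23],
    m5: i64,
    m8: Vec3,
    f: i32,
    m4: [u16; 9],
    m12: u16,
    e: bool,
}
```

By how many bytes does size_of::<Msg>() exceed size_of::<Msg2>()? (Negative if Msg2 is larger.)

8

Vec3: @0: h [4B, align 4] → 4; @4: c [1B, align 1] → 5; +3 pad (align 4); @8: g [4B, align 4] → 12; @12: a [2B, align 2] → 14; @14: d [1B, align 1] → 15; +1 tail pad (align 4); size 16, align 4
@0: m12 [2B, align 2] → 2
+6 pad (align 8)
@8: b [184B, align 8] → 192
@192: f [4B, align 4] → 196
@196: m8 [16B, align 4] → 212
+4 pad (align 8)
@216: m5 [8B, align 8] → 224
@224: m4 [18B, align 2] → 242
@242: e [1B, align 1] → 243
+5 tail pad (align 8)
size 248, align 8
— Msg2 —
@0: b [184B, align 8] → 184
@184: m5 [8B, align 8] → 192
@192: m8 [16B, align 4] → 208
@208: f [4B, align 4] → 212
@212: m4 [18B, align 2] → 230
@230: m12 [2B, align 2] → 232
@232: e [1B, align 1] → 233
+7 tail pad (align 8)
size 240, align 8
248 − 240 = 8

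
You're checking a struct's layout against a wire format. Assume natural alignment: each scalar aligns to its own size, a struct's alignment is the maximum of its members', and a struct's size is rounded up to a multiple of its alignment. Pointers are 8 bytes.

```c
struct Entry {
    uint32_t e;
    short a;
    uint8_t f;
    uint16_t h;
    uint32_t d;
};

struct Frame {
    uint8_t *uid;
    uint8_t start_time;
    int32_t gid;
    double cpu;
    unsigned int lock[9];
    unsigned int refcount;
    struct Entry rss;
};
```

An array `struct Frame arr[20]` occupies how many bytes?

Entry: @0: e [4B, align 4] → 4; @4: a [2B, align 2] → 6; @6: f [1B, align 1] → 7; +1 pad (align 2); @8: h [2B, align 2] → 10; +2 pad (align 4); @12: d [4B, align 4] → 16; size 16, align 4
@0: uid [8B, align 8] → 8
@8: start_time [1B, align 1] → 9
+3 pad (align 4)
@12: gid [4B, align 4] → 16
@16: cpu [8B, align 8] → 24
@24: lock [36B, align 4] → 60
@60: refcount [4B, align 4] → 64
@64: rss [16B, align 4] → 80
size 80, align 8
array of 20: 20 × 80 = 1600

1600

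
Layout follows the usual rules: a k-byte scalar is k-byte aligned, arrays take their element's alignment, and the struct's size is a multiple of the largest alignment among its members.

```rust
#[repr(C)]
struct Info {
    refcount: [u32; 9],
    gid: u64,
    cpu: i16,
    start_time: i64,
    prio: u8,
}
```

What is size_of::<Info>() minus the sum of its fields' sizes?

17

@0: refcount [36B, align 4] → 36
+4 pad (align 8)
@40: gid [8B, align 8] → 48
@48: cpu [2B, align 2] → 50
+6 pad (align 8)
@56: start_time [8B, align 8] → 64
@64: prio [1B, align 1] → 65
+7 tail pad (align 8)
size 72, align 8
data bytes 55, size 72 → padding 17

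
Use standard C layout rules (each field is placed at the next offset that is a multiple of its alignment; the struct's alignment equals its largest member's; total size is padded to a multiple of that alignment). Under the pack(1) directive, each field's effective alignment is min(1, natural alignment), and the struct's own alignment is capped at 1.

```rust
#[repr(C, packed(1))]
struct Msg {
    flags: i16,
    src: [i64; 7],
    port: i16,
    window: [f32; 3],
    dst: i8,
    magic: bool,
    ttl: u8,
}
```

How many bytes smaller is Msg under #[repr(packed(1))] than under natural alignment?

natural layout:
  0..2  flags  (2B, 2-aligned)
  2..8  -- padding (6B)
  8..64  src  (56B, 8-aligned)
  64..66  port  (2B, 2-aligned)
  66..68  -- padding (2B)
  68..80  window  (12B, 4-aligned)
  80..81  dst  (1B, 1-aligned)
  81..82  magic  (1B, 1-aligned)
  82..83  ttl  (1B, 1-aligned)
  83..88  -- tail padding (5B)
  sizeof = 88, alignof = 8
packed(1) layout:
  0..2  flags  (2B, 1-aligned)
  2..58  src  (56B, 1-aligned)
  58..60  port  (2B, 1-aligned)
  60..72  window  (12B, 1-aligned)
  72..73  dst  (1B, 1-aligned)
  73..74  magic  (1B, 1-aligned)
  74..75  ttl  (1B, 1-aligned)
  sizeof = 75, alignof = 1
88 − 75 = 13

13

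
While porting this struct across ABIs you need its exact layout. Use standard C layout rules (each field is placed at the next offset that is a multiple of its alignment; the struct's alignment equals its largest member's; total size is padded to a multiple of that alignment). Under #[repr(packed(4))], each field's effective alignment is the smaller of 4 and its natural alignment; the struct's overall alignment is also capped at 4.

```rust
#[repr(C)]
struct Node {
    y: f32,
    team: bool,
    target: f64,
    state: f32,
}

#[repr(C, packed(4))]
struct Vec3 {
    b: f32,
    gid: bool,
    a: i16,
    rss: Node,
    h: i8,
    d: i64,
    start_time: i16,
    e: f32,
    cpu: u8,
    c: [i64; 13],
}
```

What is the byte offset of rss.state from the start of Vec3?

Node: 0..4  y  (4B, 4-aligned); 4..5  team  (1B, 1-aligned); 5..8  -- padding (3B); 8..16  target  (8B, 8-aligned); 16..20  state  (4B, 4-aligned); 20..24  -- tail padding (4B); sizeof = 24, alignof = 8
0..4  b  (4B, 4-aligned)
4..5  gid  (1B, 1-aligned)
5..6  -- padding (1B)
6..8  a  (2B, 2-aligned)
8..32  rss  (24B, 4-aligned)
within Node: state at 16
8 + 16 = 24

24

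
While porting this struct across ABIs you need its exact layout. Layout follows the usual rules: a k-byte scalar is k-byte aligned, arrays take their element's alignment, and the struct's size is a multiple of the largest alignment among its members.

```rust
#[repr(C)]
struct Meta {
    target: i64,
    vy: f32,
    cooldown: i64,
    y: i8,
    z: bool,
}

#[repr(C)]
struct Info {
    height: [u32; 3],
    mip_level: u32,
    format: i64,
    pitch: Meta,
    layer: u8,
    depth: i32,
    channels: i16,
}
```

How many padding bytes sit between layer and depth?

Meta: 0..8  target  (8B, 8-aligned); 8..12  vy  (4B, 4-aligned); 12..16  -- padding (4B); 16..24  cooldown  (8B, 8-aligned); 24..25  y  (1B, 1-aligned); 25..26  z  (1B, 1-aligned); 26..32  -- tail padding (6B); sizeof = 32, alignof = 8
0..12  height  (12B, 4-aligned)
12..16  mip_level  (4B, 4-aligned)
16..24  format  (8B, 8-aligned)
24..56  pitch  (32B, 8-aligned)
56..57  layer  (1B, 1-aligned)
57..60  -- padding (3B)
60..64  depth  (4B, 4-aligned)

3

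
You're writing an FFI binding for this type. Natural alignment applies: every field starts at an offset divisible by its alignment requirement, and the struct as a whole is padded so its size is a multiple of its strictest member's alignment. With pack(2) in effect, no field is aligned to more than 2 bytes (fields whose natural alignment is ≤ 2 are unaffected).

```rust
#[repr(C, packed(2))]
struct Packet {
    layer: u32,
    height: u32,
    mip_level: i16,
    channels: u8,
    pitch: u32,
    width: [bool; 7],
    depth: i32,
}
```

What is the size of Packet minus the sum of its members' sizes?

2

@0: layer [4B, align 2] → 4
@4: height [4B, align 2] → 8
@8: mip_level [2B, align 2] → 10
@10: channels [1B, align 1] → 11
+1 pad (align 2)
@12: pitch [4B, align 2] → 16
@16: width [7B, align 1] → 23
+1 pad (align 2)
@24: depth [4B, align 2] → 28
size 28, align 2
data bytes 26, size 28 → padding 2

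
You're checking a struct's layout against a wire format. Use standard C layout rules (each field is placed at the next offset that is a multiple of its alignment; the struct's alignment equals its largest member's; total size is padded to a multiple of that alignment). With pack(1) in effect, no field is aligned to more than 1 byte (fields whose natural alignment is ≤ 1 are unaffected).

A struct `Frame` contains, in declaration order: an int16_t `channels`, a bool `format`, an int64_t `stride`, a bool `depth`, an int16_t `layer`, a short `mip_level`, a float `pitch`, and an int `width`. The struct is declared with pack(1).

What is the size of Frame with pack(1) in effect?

24

@0: channels [2B, align 1] → 2
@2: format [1B, align 1] → 3
@3: stride [8B, align 1] → 11
@11: depth [1B, align 1] → 12
@12: layer [2B, align 1] → 14
@14: mip_level [2B, align 1] → 16
@16: pitch [4B, align 1] → 20
@20: width [4B, align 1] → 24
size 24, align 1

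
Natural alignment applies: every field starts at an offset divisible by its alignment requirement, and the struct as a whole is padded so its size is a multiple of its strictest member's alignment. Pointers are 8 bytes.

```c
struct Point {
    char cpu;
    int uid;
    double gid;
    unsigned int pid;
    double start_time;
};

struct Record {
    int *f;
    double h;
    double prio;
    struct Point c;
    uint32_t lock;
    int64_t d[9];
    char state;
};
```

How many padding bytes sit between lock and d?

Point: 0..1  cpu  (1B, 1-aligned); 1..4  -- padding (3B); 4..8  uid  (4B, 4-aligned); 8..16  gid  (8B, 8-aligned); 16..20  pid  (4B, 4-aligned); 20..24  -- padding (4B); 24..32  start_time  (8B, 8-aligned); sizeof = 32, alignof = 8
0..8  f  (8B, 8-aligned)
8..16  h  (8B, 8-aligned)
16..24  prio  (8B, 8-aligned)
24..56  c  (32B, 8-aligned)
56..60  lock  (4B, 4-aligned)
60..64  -- padding (4B)
64..136  d  (72B, 8-aligned)

4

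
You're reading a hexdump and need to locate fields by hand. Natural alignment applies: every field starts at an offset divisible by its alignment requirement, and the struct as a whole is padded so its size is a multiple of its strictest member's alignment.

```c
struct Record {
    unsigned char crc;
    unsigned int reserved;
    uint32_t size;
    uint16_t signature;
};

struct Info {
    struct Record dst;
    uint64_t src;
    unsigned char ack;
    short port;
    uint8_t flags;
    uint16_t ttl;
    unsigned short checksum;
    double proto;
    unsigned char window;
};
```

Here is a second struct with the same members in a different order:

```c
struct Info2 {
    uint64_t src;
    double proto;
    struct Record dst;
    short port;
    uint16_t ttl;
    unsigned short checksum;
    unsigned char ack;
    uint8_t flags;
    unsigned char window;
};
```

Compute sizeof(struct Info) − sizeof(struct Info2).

8

Record: @0: crc [1B, align 1] → 1; +3 pad (align 4); @4: reserved [4B, align 4] → 8; @8: size [4B, align 4] → 12; @12: signature [2B, align 2] → 14; +2 tail pad (align 4); size 16, align 4
@0: dst [16B, align 4] → 16
@16: src [8B, align 8] → 24
@24: ack [1B, align 1] → 25
+1 pad (align 2)
@26: port [2B, align 2] → 28
@28: flags [1B, align 1] → 29
+1 pad (align 2)
@30: ttl [2B, align 2] → 32
@32: checksum [2B, align 2] → 34
+6 pad (align 8)
@40: proto [8B, align 8] → 48
@48: window [1B, align 1] → 49
+7 tail pad (align 8)
size 56, align 8
— Info2 —
@0: src [8B, align 8] → 8
@8: proto [8B, align 8] → 16
@16: dst [16B, align 4] → 32
@32: port [2B, align 2] → 34
@34: ttl [2B, align 2] → 36
@36: checksum [2B, align 2] → 38
@38: ack [1B, align 1] → 39
@39: flags [1B, align 1] → 40
@40: window [1B, align 1] → 41
+7 tail pad (align 8)
size 48, align 8
56 − 48 = 8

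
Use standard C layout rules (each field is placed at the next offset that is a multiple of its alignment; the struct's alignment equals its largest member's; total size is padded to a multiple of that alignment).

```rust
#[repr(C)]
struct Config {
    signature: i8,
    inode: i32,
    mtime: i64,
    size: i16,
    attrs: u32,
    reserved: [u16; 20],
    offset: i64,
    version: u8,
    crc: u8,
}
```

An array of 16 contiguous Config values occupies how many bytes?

1280

signature at 0 (size 1, align 1) → ends 1
pad 3 to align 4 for inode
inode at 4 (size 4, align 4) → ends 8
mtime at 8 (size 8, align 8) → ends 16
size at 16 (size 2, align 2) → ends 18
pad 2 to align 4 for attrs
attrs at 20 (size 4, align 4) → ends 24
reserved at 24 (size 40, align 2) → ends 64
offset at 64 (size 8, align 8) → ends 72
version at 72 (size 1, align 1) → ends 73
crc at 73 (size 1, align 1) → ends 74
tail pad 6 to reach multiple of 8
total 80 bytes, alignment 8
array of 16: 16 × 80 = 1280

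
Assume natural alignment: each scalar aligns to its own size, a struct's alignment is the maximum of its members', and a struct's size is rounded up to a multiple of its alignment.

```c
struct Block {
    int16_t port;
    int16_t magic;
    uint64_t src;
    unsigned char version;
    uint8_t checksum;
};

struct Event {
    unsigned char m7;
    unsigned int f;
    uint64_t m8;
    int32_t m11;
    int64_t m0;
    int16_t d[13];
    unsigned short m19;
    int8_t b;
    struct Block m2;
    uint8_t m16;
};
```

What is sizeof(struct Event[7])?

672

Block: port at 0 (size 2, align 2) → ends 2; magic at 2 (size 2, align 2) → ends 4; pad 4 to align 8 for src; src at 8 (size 8, align 8) → ends 16; version at 16 (size 1, align 1) → ends 17; checksum at 17 (size 1, align 1) → ends 18; tail pad 6 to reach multiple of 8; total 24 bytes, alignment 8
m7 at 0 (size 1, align 1) → ends 1
pad 3 to align 4 for f
f at 4 (size 4, align 4) → ends 8
m8 at 8 (size 8, align 8) → ends 16
m11 at 16 (size 4, align 4) → ends 20
pad 4 to align 8 for m0
m0 at 24 (size 8, align 8) → ends 32
d at 32 (size 26, align 2) → ends 58
m19 at 58 (size 2, align 2) → ends 60
b at 60 (size 1, align 1) → ends 61
pad 3 to align 8 for m2
m2 at 64 (size 24, align 8) → ends 88
m16 at 88 (size 1, align 1) → ends 89
tail pad 7 to reach multiple of 8
total 96 bytes, alignment 8
array of 7: 7 × 96 = 672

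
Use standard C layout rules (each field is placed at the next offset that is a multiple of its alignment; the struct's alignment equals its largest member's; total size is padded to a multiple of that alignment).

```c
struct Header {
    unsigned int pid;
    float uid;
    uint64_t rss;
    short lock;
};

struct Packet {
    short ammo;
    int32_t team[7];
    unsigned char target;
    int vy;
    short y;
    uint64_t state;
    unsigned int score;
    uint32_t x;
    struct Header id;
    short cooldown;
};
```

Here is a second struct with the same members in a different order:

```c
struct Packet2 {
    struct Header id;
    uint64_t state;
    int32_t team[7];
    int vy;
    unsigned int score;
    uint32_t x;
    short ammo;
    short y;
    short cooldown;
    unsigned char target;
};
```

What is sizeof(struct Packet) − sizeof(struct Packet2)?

Header: @0: pid [4B, align 4] → 4; @4: uid [4B, align 4] → 8; @8: rss [8B, align 8] → 16; @16: lock [2B, align 2] → 18; +6 tail pad (align 8); size 24, align 8
@0: ammo [2B, align 2] → 2
+2 pad (align 4)
@4: team [28B, align 4] → 32
@32: target [1B, align 1] → 33
+3 pad (align 4)
@36: vy [4B, align 4] → 40
@40: y [2B, align 2] → 42
+6 pad (align 8)
@48: state [8B, align 8] → 56
@56: score [4B, align 4] → 60
@60: x [4B, align 4] → 64
@64: id [24B, align 8] → 88
@88: cooldown [2B, align 2] → 90
+6 tail pad (align 8)
size 96, align 8
— Packet2 —
@0: id [24B, align 8] → 24
@24: state [8B, align 8] → 32
@32: team [28B, align 4] → 60
@60: vy [4B, align 4] → 64
@64: score [4B, align 4] → 68
@68: x [4B, align 4] → 72
@72: ammo [2B, align 2] → 74
@74: y [2B, align 2] → 76
@76: cooldown [2B, align 2] → 78
@78: target [1B, align 1] → 79
+1 tail pad (align 8)
size 80, align 8
96 − 80 = 16

16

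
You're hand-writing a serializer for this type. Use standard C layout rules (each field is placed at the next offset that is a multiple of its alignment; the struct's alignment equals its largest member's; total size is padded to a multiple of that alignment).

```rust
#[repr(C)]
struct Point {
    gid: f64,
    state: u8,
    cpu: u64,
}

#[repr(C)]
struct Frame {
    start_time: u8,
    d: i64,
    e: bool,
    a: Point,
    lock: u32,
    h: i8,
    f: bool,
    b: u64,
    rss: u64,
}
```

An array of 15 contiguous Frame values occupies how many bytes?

Point: @0: gid [8B, align 8] → 8; @8: state [1B, align 1] → 9; +7 pad (align 8); @16: cpu [8B, align 8] → 24; size 24, align 8
@0: start_time [1B, align 1] → 1
+7 pad (align 8)
@8: d [8B, align 8] → 16
@16: e [1B, align 1] → 17
+7 pad (align 8)
@24: a [24B, align 8] → 48
@48: lock [4B, align 4] → 52
@52: h [1B, align 1] → 53
@53: f [1B, align 1] → 54
+2 pad (align 8)
@56: b [8B, align 8] → 64
@64: rss [8B, align 8] → 72
size 72, align 8
array of 15: 15 × 72 = 1080

1080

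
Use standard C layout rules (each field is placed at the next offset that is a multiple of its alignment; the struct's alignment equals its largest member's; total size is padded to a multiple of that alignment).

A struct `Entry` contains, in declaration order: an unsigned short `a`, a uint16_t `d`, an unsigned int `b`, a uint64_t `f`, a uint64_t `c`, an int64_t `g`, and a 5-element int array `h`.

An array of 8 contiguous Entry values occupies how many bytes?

@0: a [2B, align 2] → 2
@2: d [2B, align 2] → 4
@4: b [4B, align 4] → 8
@8: f [8B, align 8] → 16
@16: c [8B, align 8] → 24
@24: g [8B, align 8] → 32
@32: h [20B, align 4] → 52
+4 tail pad (align 8)
size 56, align 8
array of 8: 8 × 56 = 448

448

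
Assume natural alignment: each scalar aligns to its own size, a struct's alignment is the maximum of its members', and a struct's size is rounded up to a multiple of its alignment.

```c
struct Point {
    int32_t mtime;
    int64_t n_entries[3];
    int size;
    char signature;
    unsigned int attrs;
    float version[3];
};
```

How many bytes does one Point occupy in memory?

mtime at 0 (size 4, align 4) → ends 4
pad 4 to align 8 for n_entries
n_entries at 8 (size 24, align 8) → ends 32
size at 32 (size 4, align 4) → ends 36
signature at 36 (size 1, align 1) → ends 37
pad 3 to align 4 for attrs
attrs at 40 (size 4, align 4) → ends 44
version at 44 (size 12, align 4) → ends 56
total 56 bytes, alignment 8

56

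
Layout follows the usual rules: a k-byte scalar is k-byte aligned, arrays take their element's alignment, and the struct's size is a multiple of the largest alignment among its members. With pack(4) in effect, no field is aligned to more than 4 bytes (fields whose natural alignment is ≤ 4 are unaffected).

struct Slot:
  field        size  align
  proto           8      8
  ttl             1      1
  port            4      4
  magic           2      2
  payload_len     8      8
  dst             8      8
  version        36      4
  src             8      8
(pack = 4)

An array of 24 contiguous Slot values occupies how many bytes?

proto at 0 (size 8, align 4) → ends 8
ttl at 8 (size 1, align 1) → ends 9
pad 3 to align 4 for port
port at 12 (size 4, align 4) → ends 16
magic at 16 (size 2, align 2) → ends 18
pad 2 to align 4 for payload_len
payload_len at 20 (size 8, align 4) → ends 28
dst at 28 (size 8, align 4) → ends 36
version at 36 (size 36, align 4) → ends 72
src at 72 (size 8, align 4) → ends 80
total 80 bytes, alignment 4
array of 24: 24 × 80 = 1920

1920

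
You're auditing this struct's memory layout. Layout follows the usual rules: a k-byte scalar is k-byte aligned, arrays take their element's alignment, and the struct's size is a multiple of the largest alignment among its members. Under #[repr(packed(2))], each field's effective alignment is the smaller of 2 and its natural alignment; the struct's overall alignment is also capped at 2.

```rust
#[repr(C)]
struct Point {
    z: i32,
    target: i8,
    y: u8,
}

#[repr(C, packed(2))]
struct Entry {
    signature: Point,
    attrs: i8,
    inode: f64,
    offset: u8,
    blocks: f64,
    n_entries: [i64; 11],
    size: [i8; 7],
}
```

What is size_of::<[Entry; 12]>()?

1488

Point: 0..4  z  (4B, 4-aligned); 4..5  target  (1B, 1-aligned); 5..6  y  (1B, 1-aligned); 6..8  -- tail padding (2B); sizeof = 8, alignof = 4
0..8  signature  (8B, 2-aligned)
8..9  attrs  (1B, 1-aligned)
9..10  -- padding (1B)
10..18  inode  (8B, 2-aligned)
18..19  offset  (1B, 1-aligned)
19..20  -- padding (1B)
20..28  blocks  (8B, 2-aligned)
28..116  n_entries  (88B, 2-aligned)
116..123  size  (7B, 1-aligned)
123..124  -- tail padding (1B)
sizeof = 124, alignof = 2
array of 12: 12 × 124 = 1488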